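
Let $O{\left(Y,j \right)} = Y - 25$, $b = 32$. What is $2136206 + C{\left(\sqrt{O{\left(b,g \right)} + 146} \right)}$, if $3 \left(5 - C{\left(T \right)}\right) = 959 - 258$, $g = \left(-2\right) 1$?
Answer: $\frac{6407932}{3} \approx 2.136 \cdot 10^{6}$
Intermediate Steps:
$g = -2$
$O{\left(Y,j \right)} = -25 + Y$
$C{\left(T \right)} = - \frac{686}{3}$ ($C{\left(T \right)} = 5 - \frac{959 - 258}{3} = 5 - \frac{701}{3} = - \frac{686}{3}$)
$2136206 + C{\left(\sqrt{O{\left(b,g \right)} + 146} \right)} = 2136206 - \frac{686}{3} = \frac{6407932}{3}$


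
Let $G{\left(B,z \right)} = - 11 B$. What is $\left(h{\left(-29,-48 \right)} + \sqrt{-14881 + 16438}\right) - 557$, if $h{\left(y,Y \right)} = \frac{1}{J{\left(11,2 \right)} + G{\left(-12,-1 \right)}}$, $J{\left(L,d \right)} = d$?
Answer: $- \frac{74637}{134} + 3 \sqrt{173} \approx -517.53$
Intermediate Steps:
$h{\left(y,Y \right)} = \frac{1}{134}$ ($h{\left(y,Y \right)} = \frac{1}{2 - -132} = \frac{1}{2 + 132} = \frac{1}{134}$)
$\left(h{\left(-29,-48 \right)} + \sqrt{-14881 + 16438}\right) - 557 = \left(\frac{1}{134} + \sqrt{-14881 + 16438}\right) - 557 = \left(\frac{1}{134} + \sqrt{1557}\right) - 557 = \left(\frac{1}{134} + 3 \sqrt{173}\right) - 557 = - \frac{74637}{134} + 3 \sqrt{173}$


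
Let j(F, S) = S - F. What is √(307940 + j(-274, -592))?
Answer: 7*√6278 ≈ 554.64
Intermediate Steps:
√(307940 + j(-274, -592)) = √(307940 + (-592 - 1*(-274))) = √(307940 + (-592 + 274)) = √(307940 - 318) = √307622 = 7*√6278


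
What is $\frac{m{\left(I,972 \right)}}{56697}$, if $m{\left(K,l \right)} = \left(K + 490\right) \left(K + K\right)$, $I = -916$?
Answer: $\frac{260144}{18899} \approx 13.765$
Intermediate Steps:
$m{\left(K,l \right)} = 2 K \left(490 + K\right)$ ($m{\left(K,l \right)} = \left(490 + K\right) 2 K = 2 K \left(490 + K\right)$)
$\frac{m{\left(I,972 \right)}}{56697} = \frac{2 \left(-916\right) \left(490 - 916\right)}{56697} = 2 \left(-916\right) \left(-426\right) \frac{1}{56697} = 780432 \cdot \frac{1}{56697} = \frac{260144}{18899}$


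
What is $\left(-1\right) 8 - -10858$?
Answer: $10850$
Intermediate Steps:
$\left(-1\right) 8 - -10858 = -8 + 10858 = 10850$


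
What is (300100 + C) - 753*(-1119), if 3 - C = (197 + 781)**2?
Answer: 186226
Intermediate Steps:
C = -956481 (C = 3 - (197 + 781)**2 = 3 - 1*978**2 = 3 - 1*956484 = 3 - 956484 = -956481)
(300100 + C) - 753*(-1119) = (300100 - 956481) - 753*(-1119) = -656381 + 842607 = 186226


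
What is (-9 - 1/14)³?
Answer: -2048383/2744 ≈ -746.50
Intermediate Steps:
(-9 - 1/14)³ = (-127/14)³ = -2048383/2744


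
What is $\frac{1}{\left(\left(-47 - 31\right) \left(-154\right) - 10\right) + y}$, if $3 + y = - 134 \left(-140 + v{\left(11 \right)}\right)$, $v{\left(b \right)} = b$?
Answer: $\frac{1}{29285} \approx 3.4147 \cdot 10^{-5}$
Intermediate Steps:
$y = 17283$ ($y = -3 - 134 \left(-140 + 11\right) = -3 - -17286 = -3 + 17286 = 17283$)
$\frac{1}{\left(\left(-47 - 31\right) \left(-154\right) - 10\right) + y} = \frac{1}{\left(\left(-47 - 31\right) \left(-154\right) - 10\right) + 17283} = \frac{1}{\left(\left(-78\right) \left(-154\right) - 10\right) + 17283} = \frac{1}{\left(12012 - 10\right) + 17283} = \frac{1}{12002 + 17283} = \frac{1}{29285}$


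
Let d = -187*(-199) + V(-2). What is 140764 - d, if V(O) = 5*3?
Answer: 103536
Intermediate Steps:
V(O) = 15
d = 37228 (d = -187*(-199) + 15 = 37213 + 15 = 37228)
140764 - d = 140764 - 1*37228 = 140764 - 37228 = 103536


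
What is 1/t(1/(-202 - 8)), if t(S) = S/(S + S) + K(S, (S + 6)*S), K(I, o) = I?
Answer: 105/52 ≈ 2.0192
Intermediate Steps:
t(S) = ½ + S (t(S) = S/(S + S) + S = S/((2*S)) + S = S*(1/(2*S)) + S = ½ + S)
1/t(1/(-202 - 8)) = 1/(½ + 1/(-202 - 8)) = 1/(½ + 1/(-210)) = 1/(½ - 1/210) = 1/(52/105) = 105/52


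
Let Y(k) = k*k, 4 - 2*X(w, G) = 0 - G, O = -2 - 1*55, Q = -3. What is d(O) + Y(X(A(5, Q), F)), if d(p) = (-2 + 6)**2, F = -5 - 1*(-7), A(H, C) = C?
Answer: 25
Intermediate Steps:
F = 2 (F = -5 + 7 = 2)
O = -57 (O = -2 - 55 = -57)
X(w, G) = 2 + G/2 (X(w, G) = 2 - (0 - G)/2 = 2 - (-1)*G/2 = 2 + G/2)
Y(k) = k**2
d(p) = 16 (d(p) = 4**2 = 16)
d(O) + Y(X(A(5, Q), F)) = 16 + (2 + (1/2)*2)**2 = 16 + (2 + 1)**2 = 16 + 3**2 = 16 + 9 = 25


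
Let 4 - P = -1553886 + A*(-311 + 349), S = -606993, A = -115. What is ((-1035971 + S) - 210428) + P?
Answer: -295132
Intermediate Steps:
P = 1558260 (P = 4 - (-1553886 - 115*(-311 + 349)) = 4 - (-1553886 - 115*38) = 4 - (-1553886 - 4370) = 4 - 1*(-1558256) = 4 + 1558256 = 1558260)
((-1035971 + S) - 210428) + P = ((-1035971 - 606993) - 210428) + 1558260 = (-1642964 - 210428) + 1558260 = -1853392 + 1558260 = -295132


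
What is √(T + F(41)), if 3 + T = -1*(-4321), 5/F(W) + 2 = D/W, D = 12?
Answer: √845754/14 ≈ 65.689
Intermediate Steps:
F(W) = 5/(-2 + 12/W)
T = 4318 (T = -3 - 1*(-4321) = -3 + 4321 = 4318)
√(T + F(41)) = √(4318 - 5*41/(-12 + 2*41)) = √(4318 - 5*41/(-12 + 82)) = √(4318 - 5*41/70) = √(4318 - 5*41*1/70) = √(4318 - 41/14) = √(60411/14) = √845754/14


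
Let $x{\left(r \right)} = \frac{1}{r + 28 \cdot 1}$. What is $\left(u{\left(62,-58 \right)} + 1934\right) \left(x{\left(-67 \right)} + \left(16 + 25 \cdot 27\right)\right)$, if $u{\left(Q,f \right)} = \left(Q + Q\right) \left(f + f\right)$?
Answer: $- \frac{111834200}{13} \approx -8.6026 \cdot 10^{6}$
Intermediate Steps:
$x{\left(r \right)} = \frac{1}{28 + r}$ ($x{\left(r \right)} = \frac{1}{r + 28} = \frac{1}{28 + r}$)
$u{\left(Q,f \right)} = 4 Q f$ ($u{\left(Q,f \right)} = 2 Q 2 f = 4 Q f$)
$\left(u{\left(62,-58 \right)} + 1934\right) \left(x{\left(-67 \right)} + \left(16 + 25 \cdot 27\right)\right) = \left(4 \cdot 62 \left(-58\right) + 1934\right) \left(\frac{1}{28 - 67} + \left(16 + 25 \cdot 27\right)\right) = \left(-14384 + 1934\right) \left(\frac{1}{-39} + \left(16 + 675\right)\right) = - 12450 \left(- \frac{1}{39} + 691\right) = \left(-12450\right) \frac{26948}{39} = - \frac{111834200}{13}$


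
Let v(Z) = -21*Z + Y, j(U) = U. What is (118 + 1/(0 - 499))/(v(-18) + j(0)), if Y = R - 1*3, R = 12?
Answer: 19627/64371 ≈ 0.30490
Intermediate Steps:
Y = 9 (Y = 12 - 1*3 = 12 - 3 = 9)
v(Z) = 9 - 21*Z (v(Z) = -21*Z + 9 = 9 - 21*Z)
(118 + 1/(0 - 499))/(v(-18) + j(0)) = (118 + 1/(0 - 499))/((9 - 21*(-18)) + 0) = (118 + 1/(-499))/((9 + 378) + 0) = (118 - 1/499)/(387 + 0) = (58881/499)/387 = (58881/499)*(1/387) = 19627/64371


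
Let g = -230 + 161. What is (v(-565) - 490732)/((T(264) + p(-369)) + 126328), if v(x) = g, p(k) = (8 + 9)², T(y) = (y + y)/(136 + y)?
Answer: -12270025/3165458 ≈ -3.8762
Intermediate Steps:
T(y) = 2*y/(136 + y) (T(y) = (2*y)/(136 + y) = 2*y/(136 + y))
g = -69
p(k) = 289 (p(k) = 17² = 289)
v(x) = -69
(v(-565) - 490732)/((T(264) + p(-369)) + 126328) = (-69 - 490732)/((2*264/(136 + 264) + 289) + 126328) = -490801/((2*264/400 + 289) + 126328) = -490801/((2*264*(1/400) + 289) + 126328) = -490801/((33/25 + 289) + 126328) = -490801/(7258/25 + 126328) = -490801/3165458/25 = -490801*25/3165458 = -12270025/3165458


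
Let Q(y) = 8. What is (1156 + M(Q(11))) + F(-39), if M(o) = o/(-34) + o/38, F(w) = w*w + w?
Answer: 852066/323 ≈ 2638.0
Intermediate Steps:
F(w) = w + w² (F(w) = w² + w = w + w²)
M(o) = -o/323 (M(o) = o*(-1/34) + o*(1/38) = -o/34 + o/38 = -o/323)
(1156 + M(Q(11))) + F(-39) = (1156 - 1/323*8) - 39*(1 - 39) = (1156 - 8/323) - 39*(-38) = 373380/323 + 1482 = 852066/323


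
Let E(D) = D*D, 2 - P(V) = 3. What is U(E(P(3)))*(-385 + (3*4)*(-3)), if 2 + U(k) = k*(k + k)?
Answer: 0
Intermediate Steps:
P(V) = -1 (P(V) = 2 - 1*3 = 2 - 3 = -1)
E(D) = D**2
U(k) = -2 + 2*k**2 (U(k) = -2 + k*(k + k) = -2 + k*(2*k) = -2 + 2*k**2)
U(E(P(3)))*(-385 + (3*4)*(-3)) = (-2 + 2*((-1)**2)**2)*(-385 + (3*4)*(-3)) = (-2 + 2*1**2)*(-385 + 12*(-3)) = (-2 + 2*1)*(-385 - 36) = (-2 + 2)*(-421) = 0*(-421) = 0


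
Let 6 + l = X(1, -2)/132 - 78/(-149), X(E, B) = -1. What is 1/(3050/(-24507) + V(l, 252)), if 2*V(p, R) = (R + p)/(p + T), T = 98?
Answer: 89186021442/107721998525 ≈ 0.82793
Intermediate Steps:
l = -107861/19668 (l = -6 + (-1/132 - 78/(-149)) = -6 + (-1*1/132 - 78*(-1/149)) = -6 + (-1/132 + 78/149) = -6 + 10147/19668 = -107861/19668 ≈ -5.4841)
V(p, R) = (R + p)/(2*(98 + p)) (V(p, R) = ((R + p)/(p + 98))/2 = ((R + p)/(98 + p))/2 = (R + p)/(2*(98 + p)))
1/(3050/(-24507) + V(l, 252)) = 1/(3050/(-24507) + (252 - 107861/19668)/(2*(98 - 107861/19668))) = 1/(3050*(-1/24507) + (1/2)*(4848475/19668)/(1819603/19668)) = 1/(-3050/24507 + (1/2)*(19668/1819603)*(4848475/19668)) = 1/(-3050/24507 + 4848475/3639206) = 1/(107721998525/89186021442) = 89186021442/107721998525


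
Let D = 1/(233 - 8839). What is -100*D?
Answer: 50/4303 ≈ 0.011620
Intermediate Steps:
D = -1/8606 (D = 1/(-8606) = -1/8606 ≈ -0.00011620)
-100*D = -100*(-1/8606) = 50/4303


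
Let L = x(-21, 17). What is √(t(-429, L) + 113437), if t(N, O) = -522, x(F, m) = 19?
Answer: √112915 ≈ 336.03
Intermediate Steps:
L = 19
√(t(-429, L) + 113437) = √(-522 + 113437) = √112915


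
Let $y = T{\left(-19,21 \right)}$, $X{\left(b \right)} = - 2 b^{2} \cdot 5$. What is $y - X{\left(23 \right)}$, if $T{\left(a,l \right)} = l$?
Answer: $5311$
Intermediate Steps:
$X{\left(b \right)} = - 10 b^{2}$
$y = 21$
$y - X{\left(23 \right)} = 21 - - 10 \cdot 23^{2} = 21 - \left(-10\right) 529 = 21 - -5290 = 21 + 5290 = 5311$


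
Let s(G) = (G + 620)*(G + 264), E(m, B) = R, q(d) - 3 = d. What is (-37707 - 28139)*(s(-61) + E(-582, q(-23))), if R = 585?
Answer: -7510526452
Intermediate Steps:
q(d) = 3 + d
E(m, B) = 585
s(G) = (264 + G)*(620 + G) (s(G) = (620 + G)*(264 + G) = (264 + G)*(620 + G))
(-37707 - 28139)*(s(-61) + E(-582, q(-23))) = (-37707 - 28139)*((163680 + (-61)² + 884*(-61)) + 585) = -65846*((163680 + 3721 - 53924) + 585) = -65846*(113477 + 585) = -65846*114062 = -7510526452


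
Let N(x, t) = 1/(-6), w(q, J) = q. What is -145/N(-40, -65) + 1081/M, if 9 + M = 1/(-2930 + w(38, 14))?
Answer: 19518978/26029 ≈ 749.89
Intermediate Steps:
N(x, t) = -⅙
M = -26029/2892 (M = -9 + 1/(-2930 + 38) = -9 + 1/(-2892) = -9 - 1/2892 = -26029/2892 ≈ -9.0004)
-145/N(-40, -65) + 1081/M = -145/(-⅙) + 1081/(-26029/2892) = -145*(-6) + 1081*(-2892/26029) = 870 - 3126252/26029 = 19518978/26029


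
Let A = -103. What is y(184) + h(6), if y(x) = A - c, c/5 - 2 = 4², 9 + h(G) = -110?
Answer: -312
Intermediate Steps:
h(G) = -119 (h(G) = -9 - 110 = -119)
c = 90 (c = 10 + 5*4² = 10 + 5*16 = 10 + 80 = 90)
y(x) = -193 (y(x) = -103 - 1*90 = -103 - 90 = -193)
y(184) + h(6) = -193 - 119 = -312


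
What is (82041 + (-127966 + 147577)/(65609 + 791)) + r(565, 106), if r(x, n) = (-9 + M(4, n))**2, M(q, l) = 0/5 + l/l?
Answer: 5451791611/66400 ≈ 82105.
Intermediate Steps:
M(q, l) = 1 (M(q, l) = 0*(1/5) + 1 = 0 + 1 = 1)
r(x, n) = 64 (r(x, n) = (-9 + 1)**2 = (-8)**2 = 64)
(82041 + (-127966 + 147577)/(65609 + 791)) + r(565, 106) = (82041 + (-127966 + 147577)/(65609 + 791)) + 64 = (82041 + 19611/66400) + 64 = 5447542011/66400 + 64 = 5451791611/66400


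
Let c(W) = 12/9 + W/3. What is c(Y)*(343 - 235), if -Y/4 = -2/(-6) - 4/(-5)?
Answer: -96/5 ≈ -19.200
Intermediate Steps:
Y = -68/15 (Y = -4*(-2/(-6) - 4/(-5)) = -4*(-2*(-1/6) - 4*(-1/5)) = -4*(1/3 + 4/5) = -4*17/15 = -68/15 ≈ -4.5333)
c(W) = 4/3 + W/3 (c(W) = 12*(1/9) + W*(1/3) = 4/3 + W/3)
c(Y)*(343 - 235) = (4/3 + (1/3)*(-68/15))*(343 - 235) = (4/3 - 68/45)*108 = -8/45*108 = -96/5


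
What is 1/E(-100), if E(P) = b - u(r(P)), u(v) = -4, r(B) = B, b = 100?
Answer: 1/104 ≈ 0.0096154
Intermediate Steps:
E(P) = 104 (E(P) = 100 - 1*(-4) = 100 + 4 = 104)
1/E(-100) = 1/104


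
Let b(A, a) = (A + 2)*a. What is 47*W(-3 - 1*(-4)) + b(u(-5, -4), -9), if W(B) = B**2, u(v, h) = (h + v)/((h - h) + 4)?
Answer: 197/4 ≈ 49.250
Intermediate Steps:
u(v, h) = h/4 + v/4 (u(v, h) = (h + v)/(0 + 4) = (h + v)/4 = (h + v)*(1/4) = h/4 + v/4)
b(A, a) = a*(2 + A) (b(A, a) = (2 + A)*a = a*(2 + A))
47*W(-3 - 1*(-4)) + b(u(-5, -4), -9) = 47*(-3 - 1*(-4))**2 - 9*(2 + ((1/4)*(-4) + (1/4)*(-5))) = 47*(-3 + 4)**2 - 9*(2 + (-1 - 5/4)) = 47*1**2 - 9*(2 - 9/4) = 47*1 - 9*(-1/4) = 47 + 9/4 = 197/4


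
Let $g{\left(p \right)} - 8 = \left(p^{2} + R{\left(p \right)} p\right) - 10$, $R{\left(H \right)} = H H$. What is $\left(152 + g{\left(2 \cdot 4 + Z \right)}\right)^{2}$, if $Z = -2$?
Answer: $161604$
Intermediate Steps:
$R{\left(H \right)} = H^{2}$
$g{\left(p \right)} = -2 + p^{2} + p^{3}$ ($g{\left(p \right)} = 8 - \left(10 - p^{2} - p^{2} p\right) = 8 - \left(10 - p^{2} - p^{3}\right) = 8 + \left(-10 + p^{2} + p^{3}\right) = -2 + p^{2} + p^{3}$)
$\left(152 + g{\left(2 \cdot 4 + Z \right)}\right)^{2} = \left(152 + \left(-2 + \left(2 \cdot 4 - 2\right)^{2} + \left(2 \cdot 4 - 2\right)^{3}\right)\right)^{2} = \left(152 + \left(-2 + \left(8 - 2\right)^{2} + \left(8 - 2\right)^{3}\right)\right)^{2} = \left(152 + \left(-2 + 6^{2} + 6^{3}\right)\right)^{2} = \left(152 + \left(-2 + 36 + 216\right)\right)^{2} = \left(152 + 250\right)^{2} = 402^{2} = 161604$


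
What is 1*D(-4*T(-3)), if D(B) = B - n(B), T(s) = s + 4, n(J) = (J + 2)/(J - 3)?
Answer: -30/7 ≈ -4.2857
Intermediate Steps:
n(J) = (2 + J)/(-3 + J)
T(s) = 4 + s
D(B) = B - (2 + B)/(-3 + B)
1*D(-4*T(-3)) = 1*((-2 - (-4)*(4 - 3) + (-4*(4 - 3))*(-3 - 4*(4 - 3)))/(-3 - 4*(4 - 3))) = 1*((-2 - (-4) + (-4*1)*(-3 - 4*1))/(-3 - 4*1)) = 1*((-2 - 1*(-4) - 4*(-3 - 4))/(-3 - 4)) = 1*((-2 + 4 - 4*(-7))/(-7)) = 1*(-(-2 + 4 + 28)/7) = 1*(-⅐*30) = 1*(-30/7) = -30/7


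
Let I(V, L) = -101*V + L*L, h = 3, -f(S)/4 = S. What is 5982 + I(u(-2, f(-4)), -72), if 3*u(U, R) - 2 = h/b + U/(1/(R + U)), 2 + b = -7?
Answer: 108473/9 ≈ 12053.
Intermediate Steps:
b = -9 (b = -2 - 7 = -9)
f(S) = -4*S
u(U, R) = 5/9 + U*(R + U)/3 (u(U, R) = ⅔ + (3/(-9) + U/(1/(R + U)))/3 = ⅔ + (3*(-⅑) + U*(R + U))/3 = ⅔ + (-⅓ + U*(R + U))/3 = ⅔ + (-⅑ + U*(R + U)/3) = 5/9 + U*(R + U)/3)
I(V, L) = L² - 101*V (I(V, L) = -101*V + L² = L² - 101*V)
5982 + I(u(-2, f(-4)), -72) = 5982 + ((-72)² - 101*(5/9 + (⅓)*(-2)² + (⅓)*(-4*(-4))*(-2))) = 5982 + (5184 - 101*(5/9 + (⅓)*4 + (⅓)*16*(-2))) = 5982 + (5184 - 101*(5/9 + 4/3 - 32/3)) = 5982 + (5184 - 101*(-79/9)) = 5982 + (5184 + 7979/9) = 5982 + 54635/9 = 108473/9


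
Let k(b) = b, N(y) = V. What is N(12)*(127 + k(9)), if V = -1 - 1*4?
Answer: -680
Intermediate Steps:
V = -5 (V = -1 - 4 = -5)
N(y) = -5
N(12)*(127 + k(9)) = -5*(127 + 9) = -5*136 = -680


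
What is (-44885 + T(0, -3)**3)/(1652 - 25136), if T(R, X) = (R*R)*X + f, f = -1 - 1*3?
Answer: 14983/7828 ≈ 1.9140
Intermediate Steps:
f = -4 (f = -1 - 3 = -4)
T(R, X) = -4 + X*R**2 (T(R, X) = (R*R)*X - 4 = R**2*X - 4 = X*R**2 - 4 = -4 + X*R**2)
(-44885 + T(0, -3)**3)/(1652 - 25136) = (-44885 + (-4 - 3*0**2)**3)/(1652 - 25136) = (-44885 + (-4 - 3*0)**3)/(-23484) = (-44885 + (-4 + 0)**3)*(-1/23484) = (-44885 + (-4)**3)*(-1/23484) = (-44885 - 64)*(-1/23484) = -44949*(-1/23484) = 14983/7828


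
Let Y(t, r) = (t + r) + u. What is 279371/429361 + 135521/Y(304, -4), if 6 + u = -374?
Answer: -58165082401/34348880 ≈ -1693.4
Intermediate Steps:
u = -380 (u = -6 - 374 = -380)
Y(t, r) = -380 + r + t (Y(t, r) = (t + r) - 380 = (r + t) - 380 = -380 + r + t)
279371/429361 + 135521/Y(304, -4) = 279371/429361 + 135521/(-380 - 4 + 304) = 279371*(1/429361) + 135521/(-80) = 279371/429361 + 135521*(-1/80) = 279371/429361 - 135521/80 = -58165082401/34348880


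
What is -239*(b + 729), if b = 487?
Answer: -290624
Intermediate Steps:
-239*(b + 729) = -239*(487 + 729) = -239*1216 = -290624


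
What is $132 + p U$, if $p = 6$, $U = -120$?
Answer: $-588$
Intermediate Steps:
$132 + p U = 132 + 6 \left(-120\right) = 132 - 720 = -588$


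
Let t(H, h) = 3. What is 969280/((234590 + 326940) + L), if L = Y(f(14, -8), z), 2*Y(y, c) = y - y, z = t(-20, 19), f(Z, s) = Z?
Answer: 416/241 ≈ 1.7261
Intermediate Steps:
z = 3
Y(y, c) = 0 (Y(y, c) = (y - y)/2 = (½)*0 = 0)
L = 0
969280/((234590 + 326940) + L) = 969280/((234590 + 326940) + 0) = 969280/(561530 + 0) = 969280/561530 = 969280*(1/561530) = 416/241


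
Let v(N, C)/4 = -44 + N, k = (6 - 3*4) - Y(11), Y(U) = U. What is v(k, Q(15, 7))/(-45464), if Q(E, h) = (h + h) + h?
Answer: 61/11366 ≈ 0.0053669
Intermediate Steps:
Q(E, h) = 3*h (Q(E, h) = 2*h + h = 3*h)
k = -17 (k = (6 - 3*4) - 1*11 = (6 - 12) - 11 = -6 - 11 = -17)
v(N, C) = -176 + 4*N (v(N, C) = 4*(-44 + N) = -176 + 4*N)
v(k, Q(15, 7))/(-45464) = (-176 + 4*(-17))/(-45464) = (-176 - 68)*(-1/45464) = -244*(-1/45464) = 61/11366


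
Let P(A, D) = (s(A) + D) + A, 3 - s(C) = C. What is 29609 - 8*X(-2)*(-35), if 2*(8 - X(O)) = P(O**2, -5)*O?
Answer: 31289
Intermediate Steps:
s(C) = 3 - C
P(A, D) = 3 + D (P(A, D) = ((3 - A) + D) + A = (3 + D - A) + A = 3 + D)
X(O) = 8 + O (X(O) = 8 - (3 - 5)*O/2 = 8 - (-1)*O = 8 + O)
29609 - 8*X(-2)*(-35) = 29609 - 8*(8 - 2)*(-35) = 29609 - 8*6*(-35) = 29609 - 48*(-35) = 29609 - 1*(-1680) = 29609 + 1680 = 31289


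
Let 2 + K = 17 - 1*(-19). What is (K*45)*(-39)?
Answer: -59670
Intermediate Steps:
K = 34 (K = -2 + (17 - 1*(-19)) = -2 + (17 + 19) = -2 + 36 = 34)
(K*45)*(-39) = (34*45)*(-39) = 1530*(-39) = -59670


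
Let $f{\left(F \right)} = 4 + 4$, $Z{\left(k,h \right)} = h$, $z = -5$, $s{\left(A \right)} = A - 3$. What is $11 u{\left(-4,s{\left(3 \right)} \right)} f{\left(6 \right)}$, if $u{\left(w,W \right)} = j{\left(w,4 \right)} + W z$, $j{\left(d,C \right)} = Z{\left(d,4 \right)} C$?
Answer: $1408$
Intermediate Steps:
$s{\left(A \right)} = -3 + A$ ($s{\left(A \right)} = A - 3 = -3 + A$)
$j{\left(d,C \right)} = 4 C$
$u{\left(w,W \right)} = 16 - 5 W$ ($u{\left(w,W \right)} = 4 \cdot 4 + W \left(-5\right) = 16 - 5 W$)
$f{\left(F \right)} = 8$
$11 u{\left(-4,s{\left(3 \right)} \right)} f{\left(6 \right)} = 11 \left(16 - 5 \left(-3 + 3\right)\right) 8 = 11 \left(16 - 0\right) 8 = 11 \left(16 + 0\right) 8 = 11 \cdot 16 \cdot 8 = 176 \cdot 8 = 1408$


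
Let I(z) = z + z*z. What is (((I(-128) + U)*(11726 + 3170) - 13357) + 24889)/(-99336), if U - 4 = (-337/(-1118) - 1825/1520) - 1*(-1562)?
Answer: -148400328857/55528824 ≈ -2672.5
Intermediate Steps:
U = 265966965/169936 (U = 4 + ((-337/(-1118) - 1825/1520) - 1*(-1562)) = 4 + ((-337*(-1/1118) - 1825*1/1520) + 1562) = 4 + ((337/1118 - 365/304) + 1562) = 4 + (-152811/169936 + 1562) = 4 + 265287221/169936 = 265966965/169936 ≈ 1565.1)
I(z) = z + z**2
(((I(-128) + U)*(11726 + 3170) - 13357) + 24889)/(-99336) = (((-128*(1 - 128) + 265966965/169936)*(11726 + 3170) - 13357) + 24889)/(-99336) = (((-128*(-127) + 265966965/169936)*14896 - 13357) + 24889)*(-1/99336) = (((16256 + 265966965/169936)*14896 - 13357) + 24889)*(-1/99336) = (((3028446581/169936)*14896 - 13357) + 24889)*(-1/99336) = ((148393882469/559 - 13357) + 24889)*(-1/99336) = (148386415906/559 + 24889)*(-1/99336) = (148400328857/559)*(-1/99336) = -148400328857/55528824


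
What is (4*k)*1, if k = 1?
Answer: 4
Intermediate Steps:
(4*k)*1 = (4*1)*1 = 4*1 = 4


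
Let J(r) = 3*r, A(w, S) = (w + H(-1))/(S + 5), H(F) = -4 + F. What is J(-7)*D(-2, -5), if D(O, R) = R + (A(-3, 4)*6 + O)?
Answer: 259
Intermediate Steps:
A(w, S) = (-5 + w)/(5 + S) (A(w, S) = (w + (-4 - 1))/(S + 5) = (w - 5)/(5 + S) = (-5 + w)/(5 + S))
D(O, R) = -16/3 + O + R (D(O, R) = R + (((-5 - 3)/(5 + 4))*6 + O) = R + ((-8/9)*6 + O) = R + (((⅑)*(-8))*6 + O) = R + (-8/9*6 + O) = R + (-16/3 + O) = -16/3 + O + R)
J(-7)*D(-2, -5) = (3*(-7))*(-16/3 - 2 - 5) = -21*(-37/3) = 259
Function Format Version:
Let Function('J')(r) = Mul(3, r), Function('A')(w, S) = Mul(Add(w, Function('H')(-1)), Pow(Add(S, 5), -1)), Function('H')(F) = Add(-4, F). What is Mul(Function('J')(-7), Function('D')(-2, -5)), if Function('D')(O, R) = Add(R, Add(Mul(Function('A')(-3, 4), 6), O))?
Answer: 259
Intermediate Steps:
Function('A')(w, S) = Mul(Pow(Add(5, S), -1), Add(-5, w)) (Function('A')(w, S) = Mul(Add(w, Add(-4, -1)), Pow(Add(S, 5), -1)) = Mul(Add(w, -5), Pow(Add(5, S), -1)) = Mul(Add(-5, w), Pow(Add(5, S), -1)) = Mul(Pow(Add(5, S), -1), Add(-5, w)))
Function('D')(O, R) = Add(Rational(-16, 3), O, R) (Function('D')(O, R) = Add(R, Add(Mul(Mul(Pow(Add(5, 4), -1), Add(-5, -3)), 6), O)) = Add(R, Add(Mul(Mul(Pow(9, -1), -8), 6), O)) = Add(R, Add(Mul(Mul(Rational(1, 9), -8), 6), O)) = Add(R, Add(Mul(Rational(-8, 9), 6), O)) = Add(R, Add(Rational(-16, 3), O)) = Add(Rational(-16, 3), O, R))
Mul(Function('J')(-7), Function('D')(-2, -5)) = Mul(Mul(3, -7), Add(Rational(-16, 3), -2, -5)) = Mul(-21, Rational(-37, 3)) = 259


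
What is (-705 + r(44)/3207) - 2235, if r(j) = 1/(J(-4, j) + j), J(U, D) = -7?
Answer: -348857459/118659 ≈ -2940.0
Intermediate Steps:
r(j) = 1/(-7 + j)
(-705 + r(44)/3207) - 2235 = (-705 + 1/((-7 + 44)*3207)) - 2235 = (-705 + (1/3207)/37) - 2235 = (-705 + (1/37)*(1/3207)) - 2235 = (-705 + 1/118659) - 2235 = -83654594/118659 - 2235 = -348857459/118659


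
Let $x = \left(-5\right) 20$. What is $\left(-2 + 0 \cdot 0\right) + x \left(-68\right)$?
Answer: $6798$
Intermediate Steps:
$x = -100$
$\left(-2 + 0 \cdot 0\right) + x \left(-68\right) = \left(-2 + 0 \cdot 0\right) - -6800 = \left(-2 + 0\right) + 6800 = -2 + 6800 = 6798$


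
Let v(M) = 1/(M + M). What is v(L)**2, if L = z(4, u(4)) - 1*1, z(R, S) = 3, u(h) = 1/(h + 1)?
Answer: 1/16 ≈ 0.062500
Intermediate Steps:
u(h) = 1/(1 + h)
L = 2 (L = 3 - 1*1 = 3 - 1 = 2)
v(M) = 1/(2*M)
v(L)**2 = ((1/2)/2)**2 = ((1/2)*(1/2))**2 = (1/4)**2 = 1/16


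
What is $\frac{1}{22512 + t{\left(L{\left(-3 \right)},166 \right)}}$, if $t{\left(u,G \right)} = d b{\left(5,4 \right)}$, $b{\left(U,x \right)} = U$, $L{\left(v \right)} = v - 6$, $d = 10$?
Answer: $\frac{1}{22562} \approx 4.4322 \cdot 10^{-5}$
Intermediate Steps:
$L{\left(v \right)} = -6 + v$ ($L{\left(v \right)} = v - 6 = -6 + v$)
$t{\left(u,G \right)} = 50$ ($t{\left(u,G \right)} = 10 \cdot 5 = 50$)
$\frac{1}{22512 + t{\left(L{\left(-3 \right)},166 \right)}} = \frac{1}{22512 + 50} = \frac{1}{22562}$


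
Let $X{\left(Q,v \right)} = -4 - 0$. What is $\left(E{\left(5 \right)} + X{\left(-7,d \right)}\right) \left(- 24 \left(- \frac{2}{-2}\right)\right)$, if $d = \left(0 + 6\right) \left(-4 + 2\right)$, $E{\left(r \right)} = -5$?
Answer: $216$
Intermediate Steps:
$d = -12$ ($d = 6 \left(-2\right) = -12$)
$X{\left(Q,v \right)} = -4$ ($X{\left(Q,v \right)} = -4 + 0 = -4$)
$\left(E{\left(5 \right)} + X{\left(-7,d \right)}\right) \left(- 24 \left(- \frac{2}{-2}\right)\right) = \left(-5 - 4\right) \left(- 24 \left(- \frac{2}{-2}\right)\right) = - 9 \left(- 24 \left(\left(-2\right) \left(- \frac{1}{2}\right)\right)\right) = - 9 \left(\left(-24\right) 1\right) = \left(-9\right) \left(-24\right) = 216$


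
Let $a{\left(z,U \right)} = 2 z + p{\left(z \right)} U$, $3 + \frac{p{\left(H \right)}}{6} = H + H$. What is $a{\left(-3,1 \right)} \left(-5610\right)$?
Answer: $336600$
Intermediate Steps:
$p{\left(H \right)} = -18 + 12 H$ ($p{\left(H \right)} = -18 + 6 \left(H + H\right) = -18 + 6 \cdot 2 H = -18 + 12 H$)
$a{\left(z,U \right)} = 2 z + U \left(-18 + 12 z\right)$ ($a{\left(z,U \right)} = 2 z + \left(-18 + 12 z\right) U = 2 z + U \left(-18 + 12 z\right)$)
$a{\left(-3,1 \right)} \left(-5610\right) = \left(2 \left(-3\right) + 6 \cdot 1 \left(-3 + 2 \left(-3\right)\right)\right) \left(-5610\right) = \left(-6 + 6 \cdot 1 \left(-3 - 6\right)\right) \left(-5610\right) = \left(-6 + 6 \cdot 1 \left(-9\right)\right) \left(-5610\right) = \left(-6 - 54\right) \left(-5610\right) = \left(-60\right) \left(-5610\right) = 336600$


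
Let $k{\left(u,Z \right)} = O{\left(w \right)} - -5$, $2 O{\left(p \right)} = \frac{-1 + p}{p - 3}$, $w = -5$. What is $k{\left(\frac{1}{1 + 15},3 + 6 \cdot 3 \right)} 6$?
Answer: $\frac{129}{4} \approx 32.25$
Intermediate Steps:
$O{\left(p \right)} = \frac{-1 + p}{2 \left(-3 + p\right)}$ ($O{\left(p \right)} = \frac{\left(-1 + p\right) \frac{1}{p - 3}}{2} = \frac{\left(-1 + p\right) \frac{1}{-3 + p}}{2} = \frac{\frac{1}{-3 + p} \left(-1 + p\right)}{2} = \frac{-1 + p}{2 \left(-3 + p\right)}$)
$k{\left(u,Z \right)} = \frac{43}{8}$ ($k{\left(u,Z \right)} = \frac{-1 - 5}{2 \left(-3 - 5\right)} - -5 = \frac{1}{2} \frac{1}{-8} \left(-6\right) + 5 = \frac{1}{2} \left(- \frac{1}{8}\right) \left(-6\right) + 5 = \frac{3}{8} + 5 = \frac{43}{8}$)
$k{\left(\frac{1}{1 + 15},3 + 6 \cdot 3 \right)} 6 = \frac{43}{8} \cdot 6 = \frac{129}{4}$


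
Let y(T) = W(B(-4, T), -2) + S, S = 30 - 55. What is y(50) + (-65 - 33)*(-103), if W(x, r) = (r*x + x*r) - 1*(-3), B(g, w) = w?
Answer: 9872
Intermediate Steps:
W(x, r) = 3 + 2*r*x (W(x, r) = (r*x + r*x) + 3 = 2*r*x + 3 = 3 + 2*r*x)
S = -25
y(T) = -22 - 4*T (y(T) = (3 + 2*(-2)*T) - 25 = (3 - 4*T) - 25 = -22 - 4*T)
y(50) + (-65 - 33)*(-103) = (-22 - 4*50) + (-65 - 33)*(-103) = (-22 - 200) - 98*(-103) = -222 + 10094 = 9872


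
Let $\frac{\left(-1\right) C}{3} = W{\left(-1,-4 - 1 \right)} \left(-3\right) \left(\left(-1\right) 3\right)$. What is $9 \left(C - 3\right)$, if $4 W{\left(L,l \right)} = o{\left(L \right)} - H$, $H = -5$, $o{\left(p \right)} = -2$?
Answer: $- \frac{837}{4} \approx -209.25$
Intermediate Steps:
$W{\left(L,l \right)} = \frac{3}{4}$ ($W{\left(L,l \right)} = \frac{-2 - -5}{4} = \frac{-2 + 5}{4} = \frac{1}{4} \cdot 3 = \frac{3}{4}$)
$C = - \frac{81}{4}$ ($C = - 3 \cdot \frac{3}{4} \left(-3\right) \left(\left(-1\right) 3\right) = - 3 \left(\left(- \frac{9}{4}\right) \left(-3\right)\right) = \left(-3\right) \frac{27}{4} = - \frac{81}{4} \approx -20.25$)
$9 \left(C - 3\right) = 9 \left(- \frac{81}{4} - 3\right) = 9 \left(- \frac{93}{4}\right) = - \frac{837}{4}$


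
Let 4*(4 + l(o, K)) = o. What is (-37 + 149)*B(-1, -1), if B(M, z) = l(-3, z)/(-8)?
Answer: 133/2 ≈ 66.500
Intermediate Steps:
l(o, K) = -4 + o/4
B(M, z) = 19/32 (B(M, z) = (-4 + (¼)*(-3))/(-8) = (-4 - ¾)*(-⅛) = -19/4*(-⅛) = 19/32)
(-37 + 149)*B(-1, -1) = (-37 + 149)*(19/32) = 112*(19/32) = 133/2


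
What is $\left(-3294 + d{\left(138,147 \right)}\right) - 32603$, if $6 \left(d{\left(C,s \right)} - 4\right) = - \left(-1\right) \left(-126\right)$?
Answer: $-35914$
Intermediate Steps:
$d{\left(C,s \right)} = -17$ ($d{\left(C,s \right)} = 4 + \frac{\left(-1\right) \left(\left(-1\right) \left(-126\right)\right)}{6} = 4 + \frac{\left(-1\right) 126}{6} = 4 + \frac{1}{6} \left(-126\right) = 4 - 21 = -17$)
$\left(-3294 + d{\left(138,147 \right)}\right) - 32603 = \left(-3294 - 17\right) - 32603 = -3311 - 32603 = -35914$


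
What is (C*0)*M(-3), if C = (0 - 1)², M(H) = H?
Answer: 0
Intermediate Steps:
C = 1 (C = (-1)² = 1)
(C*0)*M(-3) = (1*0)*(-3) = 0*(-3) = 0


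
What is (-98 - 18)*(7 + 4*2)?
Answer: -1740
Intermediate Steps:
(-98 - 18)*(7 + 4*2) = -116*(7 + 8) = -116*15 = -1740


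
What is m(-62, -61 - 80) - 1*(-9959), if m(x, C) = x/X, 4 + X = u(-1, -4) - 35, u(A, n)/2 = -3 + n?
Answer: 527889/53 ≈ 9960.2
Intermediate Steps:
u(A, n) = -6 + 2*n (u(A, n) = 2*(-3 + n) = -6 + 2*n)
X = -53 (X = -4 + ((-6 + 2*(-4)) - 35) = -4 + ((-6 - 8) - 35) = -4 + (-14 - 35) = -4 - 49 = -53)
m(x, C) = -x/53 (m(x, C) = x/(-53) = x*(-1/53) = -x/53)
m(-62, -61 - 80) - 1*(-9959) = -1/53*(-62) - 1*(-9959) = 62/53 + 9959 = 527889/53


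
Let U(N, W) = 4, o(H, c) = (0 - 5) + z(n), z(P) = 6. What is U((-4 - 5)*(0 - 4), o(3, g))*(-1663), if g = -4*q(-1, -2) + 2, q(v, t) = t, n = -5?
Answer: -6652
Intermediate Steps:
g = 10 (g = -4*(-2) + 2 = 8 + 2 = 10)
o(H, c) = 1 (o(H, c) = (0 - 5) + 6 = -5 + 6 = 1)
U((-4 - 5)*(0 - 4), o(3, g))*(-1663) = 4*(-1663) = -6652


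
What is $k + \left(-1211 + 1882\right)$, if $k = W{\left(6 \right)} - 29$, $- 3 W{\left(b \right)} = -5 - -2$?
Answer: $643$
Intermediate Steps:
$W{\left(b \right)} = 1$ ($W{\left(b \right)} = - \frac{-5 - -2}{3} = - \frac{-5 + 2}{3} = \left(- \frac{1}{3}\right) \left(-3\right) = 1$)
$k = -28$ ($k = 1 - 29 = -28$)
$k + \left(-1211 + 1882\right) = -28 + \left(-1211 + 1882\right) = -28 + 671 = 643$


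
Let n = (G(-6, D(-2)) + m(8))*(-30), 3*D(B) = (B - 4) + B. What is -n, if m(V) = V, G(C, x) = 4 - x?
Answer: 440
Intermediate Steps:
D(B) = -4/3 + 2*B/3 (D(B) = ((B - 4) + B)/3 = ((-4 + B) + B)/3 = (-4 + 2*B)/3 = -4/3 + 2*B/3)
n = -440 (n = ((4 - (-4/3 + (⅔)*(-2))) + 8)*(-30) = ((4 - (-4/3 - 4/3)) + 8)*(-30) = ((4 - 1*(-8/3)) + 8)*(-30) = ((4 + 8/3) + 8)*(-30) = (20/3 + 8)*(-30) = (44/3)*(-30) = -440)
-n = -1*(-440) = 440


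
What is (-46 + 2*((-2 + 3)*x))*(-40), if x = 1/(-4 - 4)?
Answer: 1850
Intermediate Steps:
x = -⅛ (x = 1/(-8) = -⅛ ≈ -0.12500)
(-46 + 2*((-2 + 3)*x))*(-40) = (-46 + 2*((-2 + 3)*(-⅛)))*(-40) = (-46 + 2*(1*(-⅛)))*(-40) = (-46 + 2*(-⅛))*(-40) = (-46 - ¼)*(-40) = -185/4*(-40) = 1850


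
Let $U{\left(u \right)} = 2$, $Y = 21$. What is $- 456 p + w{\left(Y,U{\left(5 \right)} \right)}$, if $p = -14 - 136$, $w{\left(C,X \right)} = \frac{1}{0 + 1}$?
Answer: $68401$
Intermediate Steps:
$w{\left(C,X \right)} = 1$ ($w{\left(C,X \right)} = 1^{-1} = 1$)
$p = -150$ ($p = -14 - 136 = -150$)
$- 456 p + w{\left(Y,U{\left(5 \right)} \right)} = \left(-456\right) \left(-150\right) + 1 = 68400 + 1 = 68401$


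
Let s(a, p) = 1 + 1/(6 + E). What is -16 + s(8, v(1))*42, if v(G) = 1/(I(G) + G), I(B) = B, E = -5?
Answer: 68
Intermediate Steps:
v(G) = 1/(2*G) (v(G) = 1/(G + G) = 1/(2*G))
s(a, p) = 2 (s(a, p) = 1 + 1/(6 - 5) = 1 + 1/1 = 1 + 1 = 2)
-16 + s(8, v(1))*42 = -16 + 2*42 = -16 + 84 = 68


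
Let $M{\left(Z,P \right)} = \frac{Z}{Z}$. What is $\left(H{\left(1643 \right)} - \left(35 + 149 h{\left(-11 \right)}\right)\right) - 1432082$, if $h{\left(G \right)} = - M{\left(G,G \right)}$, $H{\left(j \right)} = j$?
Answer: $-1430325$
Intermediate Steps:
$M{\left(Z,P \right)} = 1$
$h{\left(G \right)} = -1$ ($h{\left(G \right)} = \left(-1\right) 1 = -1$)
$\left(H{\left(1643 \right)} - \left(35 + 149 h{\left(-11 \right)}\right)\right) - 1432082 = \left(1643 + \left(\left(395 - 430\right) - -149\right)\right) - 1432082 = \left(1643 + \left(-35 + 149\right)\right) - 1432082 = \left(1643 + 114\right) - 1432082 = 1757 - 1432082 = -1430325$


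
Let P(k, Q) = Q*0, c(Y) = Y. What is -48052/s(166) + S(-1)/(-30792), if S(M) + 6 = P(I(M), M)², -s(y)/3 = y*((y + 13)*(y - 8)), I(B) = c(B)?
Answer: 65171825/18070331388 ≈ 0.0036066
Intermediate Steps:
I(B) = B
P(k, Q) = 0
s(y) = -3*y*(-8 + y)*(13 + y) (s(y) = -3*y*(y + 13)*(y - 8) = -3*y*(13 + y)*(-8 + y) = -3*y*(-8 + y)*(13 + y))
S(M) = -6 (S(M) = -6 + 0² = -6 + 0 = -6)
-48052/s(166) + S(-1)/(-30792) = -48052*1/(498*(104 - 1*166² - 5*166)) - 6/(-30792) = -48052*1/(498*(104 - 1*27556 - 830)) - 6*(-1/30792) = -48052*1/(498*(104 - 27556 - 830)) + 1/5132 = -48052/(3*166*(-28282)) + 1/5132 = -48052/(-14084436) + 1/5132 = -48052*(-1/14084436) + 1/5132 = 12013/3521109 + 1/5132 = 65171825/18070331388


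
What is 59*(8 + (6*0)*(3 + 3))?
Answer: 472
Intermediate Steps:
59*(8 + (6*0)*(3 + 3)) = 59*(8 + 0*6) = 59*(8 + 0) = 59*8 = 472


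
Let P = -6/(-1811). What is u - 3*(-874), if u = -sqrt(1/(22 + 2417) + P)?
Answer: 2622 - sqrt(8070893545)/1472343 ≈ 2621.9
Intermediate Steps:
P = 6/1811 (P = -6*(-1/1811) = 6/1811 ≈ 0.0033131)
u = -sqrt(8070893545)/1472343 (u = -sqrt(1/(22 + 2417) + 6/1811) = -sqrt(1/2439 + 6/1811) = -sqrt(16445/4417029) = -sqrt(8070893545)/1472343 ≈ -0.061017)
u - 3*(-874) = -sqrt(8070893545)/1472343 - 3*(-874) = -sqrt(8070893545)/1472343 + 2622 = 2622 - sqrt(8070893545)/1472343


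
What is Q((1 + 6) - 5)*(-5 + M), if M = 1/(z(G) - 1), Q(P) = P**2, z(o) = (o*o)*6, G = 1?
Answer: -96/5 ≈ -19.200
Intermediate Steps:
z(o) = 6*o**2 (z(o) = o**2*6 = 6*o**2)
M = 1/5 (M = 1/(6*1**2 - 1) = 1/(6*1 - 1) = 1/(6 - 1) = 1/5 ≈ 0.20000)
Q((1 + 6) - 5)*(-5 + M) = ((1 + 6) - 5)**2*(-5 + 1/5) = (7 - 5)**2*(-24/5) = 2**2*(-24/5) = 4*(-24/5) = -96/5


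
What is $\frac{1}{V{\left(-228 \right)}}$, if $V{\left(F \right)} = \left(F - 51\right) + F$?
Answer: $- \frac{1}{507} \approx -0.0019724$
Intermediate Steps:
$V{\left(F \right)} = -51 + 2 F$ ($V{\left(F \right)} = \left(-51 + F\right) + F = -51 + 2 F$)
$\frac{1}{V{\left(-228 \right)}} = \frac{1}{-51 + 2 \left(-228\right)} = \frac{1}{-51 - 456} = \frac{1}{-507} = - \frac{1}{507}$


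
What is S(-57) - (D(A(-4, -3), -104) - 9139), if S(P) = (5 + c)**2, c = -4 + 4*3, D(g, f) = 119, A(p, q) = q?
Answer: 9189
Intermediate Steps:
c = 8 (c = -4 + 12 = 8)
S(P) = 169 (S(P) = (5 + 8)**2 = 13**2 = 169)
S(-57) - (D(A(-4, -3), -104) - 9139) = 169 - (119 - 9139) = 169 - 1*(-9020) = 169 + 9020 = 9189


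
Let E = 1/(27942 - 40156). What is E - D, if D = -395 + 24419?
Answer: -293429137/12214 ≈ -24024.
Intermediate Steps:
D = 24024
E = -1/12214 (E = 1/(-12214) = -1/12214 ≈ -8.1873e-5)
E - D = -1/12214 - 1*24024 = -1/12214 - 24024 = -293429137/12214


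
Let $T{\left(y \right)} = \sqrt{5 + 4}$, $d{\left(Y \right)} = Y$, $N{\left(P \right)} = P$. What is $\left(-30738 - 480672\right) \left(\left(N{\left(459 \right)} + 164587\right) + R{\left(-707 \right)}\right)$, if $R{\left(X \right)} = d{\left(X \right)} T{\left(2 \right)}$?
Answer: $-83321474250$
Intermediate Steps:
$T{\left(y \right)} = 3$ ($T{\left(y \right)} = \sqrt{9} = 3$)
$R{\left(X \right)} = 3 X$ ($R{\left(X \right)} = X 3 = 3 X$)
$\left(-30738 - 480672\right) \left(\left(N{\left(459 \right)} + 164587\right) + R{\left(-707 \right)}\right) = \left(-30738 - 480672\right) \left(\left(459 + 164587\right) + 3 \left(-707\right)\right) = - 511410 \left(165046 - 2121\right) = \left(-511410\right) 162925 = -83321474250$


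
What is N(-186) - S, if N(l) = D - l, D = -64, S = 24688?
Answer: -24566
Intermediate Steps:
N(l) = -64 - l
N(-186) - S = (-64 - 1*(-186)) - 1*24688 = (-64 + 186) - 24688 = 122 - 24688 = -24566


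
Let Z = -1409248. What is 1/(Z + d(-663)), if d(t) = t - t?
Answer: -1/1409248 ≈ -7.0960e-7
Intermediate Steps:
d(t) = 0
1/(Z + d(-663)) = 1/(-1409248 + 0) = 1/(-1409248) = -1/1409248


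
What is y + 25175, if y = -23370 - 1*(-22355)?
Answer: 24160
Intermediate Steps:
y = -1015 (y = -23370 + 22355 = -1015)
y + 25175 = -1015 + 25175 = 24160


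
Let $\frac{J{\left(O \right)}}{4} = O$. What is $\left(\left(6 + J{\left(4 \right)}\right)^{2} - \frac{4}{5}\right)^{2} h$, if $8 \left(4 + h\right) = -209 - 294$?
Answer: $- \frac{78070624}{5} \approx -1.5614 \cdot 10^{7}$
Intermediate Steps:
$J{\left(O \right)} = 4 O$
$h = - \frac{535}{8}$ ($h = -4 + \frac{-209 - 294}{8} = -4 + \frac{1}{8} \left(-503\right) = -4 - \frac{503}{8} = - \frac{535}{8} \approx -66.875$)
$\left(\left(6 + J{\left(4 \right)}\right)^{2} - \frac{4}{5}\right)^{2} h = \left(\left(6 + 4 \cdot 4\right)^{2} - \frac{4}{5}\right)^{2} \left(- \frac{535}{8}\right) = \left(\left(6 + 16\right)^{2} - \frac{4}{5}\right)^{2} \left(- \frac{535}{8}\right) = \left(22^{2} - \frac{4}{5}\right)^{2} \left(- \frac{535}{8}\right) = \left(484 - \frac{4}{5}\right)^{2} \left(- \frac{535}{8}\right) = \left(\frac{2416}{5}\right)^{2} \left(- \frac{535}{8}\right) = \frac{5837056}{25} \left(- \frac{535}{8}\right) = - \frac{78070624}{5}$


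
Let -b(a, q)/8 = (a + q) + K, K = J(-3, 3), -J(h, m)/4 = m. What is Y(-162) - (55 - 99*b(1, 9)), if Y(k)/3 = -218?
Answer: 875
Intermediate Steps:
J(h, m) = -4*m
K = -12 (K = -4*3 = -12)
b(a, q) = 96 - 8*a - 8*q (b(a, q) = -8*((a + q) - 12) = -8*(-12 + a + q) = 96 - 8*a - 8*q)
Y(k) = -654 (Y(k) = 3*(-218) = -654)
Y(-162) - (55 - 99*b(1, 9)) = -654 - (55 - 99*(96 - 8*1 - 8*9)) = -654 - (55 - 99*(96 - 8 - 72)) = -654 - (55 - 99*16) = -654 - (55 - 1584) = -654 - 1*(-1529) = -654 + 1529 = 875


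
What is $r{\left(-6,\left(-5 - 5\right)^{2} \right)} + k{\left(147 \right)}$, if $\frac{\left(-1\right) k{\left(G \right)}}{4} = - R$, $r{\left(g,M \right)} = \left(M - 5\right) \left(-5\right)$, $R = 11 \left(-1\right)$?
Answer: $-519$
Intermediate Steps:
$R = -11$
$r{\left(g,M \right)} = 25 - 5 M$ ($r{\left(g,M \right)} = \left(-5 + M\right) \left(-5\right) = 25 - 5 M$)
$k{\left(G \right)} = -44$ ($k{\left(G \right)} = - 4 \left(\left(-1\right) \left(-11\right)\right) = \left(-4\right) 11 = -44$)
$r{\left(-6,\left(-5 - 5\right)^{2} \right)} + k{\left(147 \right)} = \left(25 - 5 \left(-5 - 5\right)^{2}\right) - 44 = \left(25 - 5 \left(-10\right)^{2}\right) - 44 = \left(25 - 500\right) - 44 = -475 - 44 = -519$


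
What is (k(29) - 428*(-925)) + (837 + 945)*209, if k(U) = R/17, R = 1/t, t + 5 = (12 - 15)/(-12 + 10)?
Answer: 91432220/119 ≈ 7.6834e+5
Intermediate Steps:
t = -7/2 (t = -5 + (12 - 15)/(-12 + 10) = -5 - 3/(-2) = -5 - 3*(-½) = -5 + 3/2 = -7/2 ≈ -3.5000)
R = -2/7 (R = 1/(-7/2) = -2/7 ≈ -0.28571)
k(U) = -2/119 (k(U) = -2/7/17 = -2/7*1/17 = -2/119)
(k(29) - 428*(-925)) + (837 + 945)*209 = (-2/119 - 428*(-925)) + (837 + 945)*209 = (-2/119 + 395900) + 1782*209 = 47112098/119 + 372438 = 91432220/119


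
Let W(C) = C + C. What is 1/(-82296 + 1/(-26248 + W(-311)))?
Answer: -26870/2211293521 ≈ -1.2151e-5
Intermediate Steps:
W(C) = 2*C
1/(-82296 + 1/(-26248 + W(-311))) = 1/(-82296 + 1/(-26248 + 2*(-311))) = 1/(-82296 + 1/(-26248 - 622)) = 1/(-82296 + 1/(-26870)) = 1/(-82296 - 1/26870) = 1/(-2211293521/26870) = -26870/2211293521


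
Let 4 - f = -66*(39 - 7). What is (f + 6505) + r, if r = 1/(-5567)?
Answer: 47993106/5567 ≈ 8621.0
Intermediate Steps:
r = -1/5567 ≈ -0.00017963
f = 2116 (f = 4 - (-66)*(39 - 7) = 4 - (-66)*32 = 4 - 1*(-2112) = 4 + 2112 = 2116)
(f + 6505) + r = (2116 + 6505) - 1/5567 = 8621 - 1/5567 = 47993106/5567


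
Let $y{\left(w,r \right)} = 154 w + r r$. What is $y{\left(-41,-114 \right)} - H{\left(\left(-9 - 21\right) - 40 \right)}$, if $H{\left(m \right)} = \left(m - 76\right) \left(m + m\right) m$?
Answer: $1437482$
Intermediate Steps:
$y{\left(w,r \right)} = r^{2} + 154 w$ ($y{\left(w,r \right)} = 154 w + r^{2} = r^{2} + 154 w$)
$H{\left(m \right)} = 2 m^{2} \left(-76 + m\right)$ ($H{\left(m \right)} = \left(-76 + m\right) 2 m m = 2 m \left(-76 + m\right) m = 2 m^{2} \left(-76 + m\right)$)
$y{\left(-41,-114 \right)} - H{\left(\left(-9 - 21\right) - 40 \right)} = \left(\left(-114\right)^{2} + 154 \left(-41\right)\right) - 2 \left(\left(-9 - 21\right) - 40\right)^{2} \left(-76 - 70\right) = \left(12996 - 6314\right) - 2 \left(-30 - 40\right)^{2} \left(-76 - 70\right) = 6682 - 2 \left(-70\right)^{2} \left(-76 - 70\right) = 6682 - 2 \cdot 4900 \left(-146\right) = 6682 - -1430800 = 6682 + 1430800 = 1437482$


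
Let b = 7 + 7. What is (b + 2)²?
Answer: 256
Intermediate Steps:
b = 14
(b + 2)² = (14 + 2)² = 16² = 256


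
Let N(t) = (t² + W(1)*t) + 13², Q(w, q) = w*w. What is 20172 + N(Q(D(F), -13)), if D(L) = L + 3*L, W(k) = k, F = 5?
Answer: 180741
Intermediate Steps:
D(L) = 4*L
Q(w, q) = w²
N(t) = 169 + t + t² (N(t) = (t² + 1*t) + 13² = (t² + t) + 169 = (t + t²) + 169 = 169 + t + t²)
20172 + N(Q(D(F), -13)) = 20172 + (169 + (4*5)² + ((4*5)²)²) = 20172 + (169 + 20² + (20²)²) = 20172 + (169 + 400 + 400²) = 20172 + (169 + 400 + 160000) = 20172 + 160569 = 180741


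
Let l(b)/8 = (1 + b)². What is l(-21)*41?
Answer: 131200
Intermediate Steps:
l(b) = 8*(1 + b)²
l(-21)*41 = (8*(1 - 21)²)*41 = (8*(-20)²)*41 = (8*400)*41 = 3200*41 = 131200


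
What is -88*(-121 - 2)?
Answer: 10824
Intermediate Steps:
-88*(-121 - 2) = -88*(-123) = 10824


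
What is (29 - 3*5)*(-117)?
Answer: -1638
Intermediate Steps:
(29 - 3*5)*(-117) = (29 - 15)*(-117) = 14*(-117) = -1638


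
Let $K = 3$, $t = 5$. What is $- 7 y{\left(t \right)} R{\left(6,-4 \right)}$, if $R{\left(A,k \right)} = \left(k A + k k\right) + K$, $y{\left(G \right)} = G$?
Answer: $175$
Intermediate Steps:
$R{\left(A,k \right)} = 3 + k^{2} + A k$ ($R{\left(A,k \right)} = \left(k A + k k\right) + 3 = \left(A k + k^{2}\right) + 3 = \left(k^{2} + A k\right) + 3 = 3 + k^{2} + A k$)
$- 7 y{\left(t \right)} R{\left(6,-4 \right)} = \left(-7\right) 5 \left(3 + \left(-4\right)^{2} + 6 \left(-4\right)\right) = - 35 \left(3 + 16 - 24\right) = \left(-35\right) \left(-5\right) = 175$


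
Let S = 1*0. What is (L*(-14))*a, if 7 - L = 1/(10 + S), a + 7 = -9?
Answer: 7728/5 ≈ 1545.6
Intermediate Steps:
a = -16 (a = -7 - 9 = -16)
S = 0
L = 69/10 (L = 7 - 1/(10 + 0) = 7 - 1/10 = 7 - 1*⅒ = 7 - ⅒ = 69/10 ≈ 6.9000)
(L*(-14))*a = ((69/10)*(-14))*(-16) = -483/5*(-16) = 7728/5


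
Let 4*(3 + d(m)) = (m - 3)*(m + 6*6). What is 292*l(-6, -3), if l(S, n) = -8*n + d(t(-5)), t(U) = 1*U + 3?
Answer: -6278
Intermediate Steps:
t(U) = 3 + U (t(U) = U + 3 = 3 + U)
d(m) = -3 + (-3 + m)*(36 + m)/4 (d(m) = -3 + ((m - 3)*(m + 6*6))/4 = -3 + ((-3 + m)*(m + 36))/4 = -3 + ((-3 + m)*(36 + m))/4 = -3 + (-3 + m)*(36 + m)/4)
l(S, n) = -91/2 - 8*n (l(S, n) = -8*n + (-30 + (3 - 5)²/4 + 33*(3 - 5)/4) = -8*n + (-30 + (¼)*(-2)² + (33/4)*(-2)) = -8*n + (-30 + (¼)*4 - 33/2) = -8*n + (-30 + 1 - 33/2) = -8*n - 91/2 = -91/2 - 8*n)
292*l(-6, -3) = 292*(-91/2 - 8*(-3)) = 292*(-91/2 + 24) = 292*(-43/2) = -6278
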